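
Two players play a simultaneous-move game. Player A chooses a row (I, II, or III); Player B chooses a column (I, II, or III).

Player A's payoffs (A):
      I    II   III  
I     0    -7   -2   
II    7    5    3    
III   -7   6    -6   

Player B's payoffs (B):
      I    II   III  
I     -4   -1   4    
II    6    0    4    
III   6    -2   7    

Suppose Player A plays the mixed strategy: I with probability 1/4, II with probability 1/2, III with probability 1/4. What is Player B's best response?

Player B's best reply maximizes expected payoff against the mix.
I: (1/4)·(-4) + (1/2)·6 + (1/4)·6 = 7/2
II: (1/4)·(-1) + (1/2)·0 + (1/4)·(-2) = -3/4
III: (1/4)·4 + (1/2)·4 + (1/4)·7 = 19/4
Highest expected payoff is 19/4, from III.

III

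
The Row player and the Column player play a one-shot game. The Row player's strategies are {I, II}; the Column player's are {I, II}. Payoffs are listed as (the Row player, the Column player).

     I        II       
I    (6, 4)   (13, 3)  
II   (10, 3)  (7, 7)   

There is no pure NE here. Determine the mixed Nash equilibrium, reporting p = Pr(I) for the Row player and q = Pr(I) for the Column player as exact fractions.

p = 4/5, q = 3/5

In a mixed NE each player is indifferent between their pure strategies, so the opponent's mix sets the indifference.
The Column player indifferent between I and II: p·4 + (1−p)·3 = p·3 + (1−p)·7 ⟹ 3 + 1p = 7 + (-4)p ⟹ p = 4/5.
The Row player indifferent between I and II: q·6 + (1−q)·13 = q·10 + (1−q)·7 ⟹ 13 + (-7)q = 7 + 3q ⟹ q = 3/5.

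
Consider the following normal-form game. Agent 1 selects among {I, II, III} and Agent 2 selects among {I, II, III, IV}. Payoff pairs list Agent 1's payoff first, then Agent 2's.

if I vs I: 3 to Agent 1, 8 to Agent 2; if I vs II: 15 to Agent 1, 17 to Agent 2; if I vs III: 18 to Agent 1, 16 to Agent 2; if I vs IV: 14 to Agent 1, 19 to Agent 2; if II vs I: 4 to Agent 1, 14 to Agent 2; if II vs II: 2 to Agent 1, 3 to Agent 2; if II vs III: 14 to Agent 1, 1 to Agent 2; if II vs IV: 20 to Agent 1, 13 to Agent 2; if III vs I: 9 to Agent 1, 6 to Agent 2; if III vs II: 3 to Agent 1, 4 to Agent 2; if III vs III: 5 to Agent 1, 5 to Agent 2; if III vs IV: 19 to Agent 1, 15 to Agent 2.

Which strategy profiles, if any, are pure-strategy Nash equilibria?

Check mutual best responses: a cell is a NE iff neither player can gain by unilaterally deviating.
Agent 1's best responses — vs I: III (payoff 9); vs II: I (payoff 15); vs III: I (payoff 18); vs IV: II (payoff 20).
Agent 2's best responses — vs I: IV (payoff 19); vs II: I (payoff 14); vs III: IV (payoff 15).
No cell has both players best-responding. For instance, Agent 1's best reply to II is I, but against I Agent 2 prefers IV over II.

None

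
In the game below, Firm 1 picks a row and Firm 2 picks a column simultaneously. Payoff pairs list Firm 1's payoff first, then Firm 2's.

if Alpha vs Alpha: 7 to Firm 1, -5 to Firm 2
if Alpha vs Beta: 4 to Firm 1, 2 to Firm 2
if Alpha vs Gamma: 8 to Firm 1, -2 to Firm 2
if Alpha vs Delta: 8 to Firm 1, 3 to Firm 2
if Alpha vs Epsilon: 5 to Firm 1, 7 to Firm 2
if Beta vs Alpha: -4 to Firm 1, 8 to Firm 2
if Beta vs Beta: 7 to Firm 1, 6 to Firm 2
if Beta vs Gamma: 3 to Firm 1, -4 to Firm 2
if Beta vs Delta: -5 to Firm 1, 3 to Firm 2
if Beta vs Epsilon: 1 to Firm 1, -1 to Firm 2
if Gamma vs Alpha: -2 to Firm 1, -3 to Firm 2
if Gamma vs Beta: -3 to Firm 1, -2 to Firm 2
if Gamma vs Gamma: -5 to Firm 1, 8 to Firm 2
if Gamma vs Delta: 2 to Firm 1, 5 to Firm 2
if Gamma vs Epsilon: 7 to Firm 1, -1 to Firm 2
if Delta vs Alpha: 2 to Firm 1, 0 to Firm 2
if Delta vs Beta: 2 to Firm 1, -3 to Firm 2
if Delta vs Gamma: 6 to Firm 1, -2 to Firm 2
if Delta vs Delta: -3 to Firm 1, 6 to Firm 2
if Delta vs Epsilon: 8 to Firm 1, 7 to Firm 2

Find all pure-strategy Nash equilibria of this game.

Find each player's best response to every opponent strategy; NE are the intersections.
Firm 1's best responses — vs Alpha: Alpha (payoff 7); vs Beta: Beta (payoff 7); vs Gamma: Alpha (payoff 8); vs Delta: Alpha (payoff 8); vs Epsilon: Delta (payoff 8).
Firm 2's best responses — vs Alpha: Epsilon (payoff 7); vs Beta: Alpha (payoff 8); vs Gamma: Gamma (payoff 8); vs Delta: Epsilon (payoff 7).
The only mutual best response is (Delta, Epsilon); neither player gains by switching there.

(Delta, Epsilon)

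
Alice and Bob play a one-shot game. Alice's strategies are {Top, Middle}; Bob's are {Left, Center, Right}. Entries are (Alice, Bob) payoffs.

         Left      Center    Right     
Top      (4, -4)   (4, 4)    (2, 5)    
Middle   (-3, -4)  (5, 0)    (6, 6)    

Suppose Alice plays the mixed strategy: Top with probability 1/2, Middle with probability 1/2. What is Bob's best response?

Bob's best reply maximizes expected payoff against the mix.
Left: (1/2)·(-4) + (1/2)·(-4) = -4
Center: (1/2)·4 + (1/2)·0 = 2
Right: (1/2)·5 + (1/2)·6 = 11/2
Highest expected payoff is 11/2, from Right.

Right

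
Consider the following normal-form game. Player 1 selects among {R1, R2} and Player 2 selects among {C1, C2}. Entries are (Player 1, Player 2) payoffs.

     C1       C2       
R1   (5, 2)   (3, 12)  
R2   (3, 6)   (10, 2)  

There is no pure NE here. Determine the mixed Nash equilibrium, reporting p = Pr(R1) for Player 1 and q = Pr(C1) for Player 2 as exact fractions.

In a mixed NE each player is indifferent between their pure strategies, so the opponent's mix sets the indifference.
Player 2 indifferent between C1 and C2: p·2 + (1−p)·6 = p·12 + (1−p)·2 ⟹ 6 + (-4)p = 2 + 10p ⟹ p = 2/7.
Player 1 indifferent between R1 and R2: q·5 + (1−q)·3 = q·3 + (1−q)·10 ⟹ 3 + 2q = 10 + (-7)q ⟹ q = 7/9.

p = 2/7, q = 7/9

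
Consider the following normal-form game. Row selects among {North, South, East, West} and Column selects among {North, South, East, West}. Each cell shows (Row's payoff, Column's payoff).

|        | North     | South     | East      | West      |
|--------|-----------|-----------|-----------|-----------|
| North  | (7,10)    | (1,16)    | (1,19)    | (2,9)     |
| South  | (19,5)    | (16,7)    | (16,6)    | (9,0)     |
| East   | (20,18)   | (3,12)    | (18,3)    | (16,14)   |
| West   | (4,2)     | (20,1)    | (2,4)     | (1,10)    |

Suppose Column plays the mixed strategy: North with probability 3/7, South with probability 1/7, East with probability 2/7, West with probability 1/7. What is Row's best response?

Compute Row's expected payoff from each pure strategy against the given mix.
North: (3/7)·7 + (1/7)·1 + (2/7)·1 + (1/7)·2 = 26/7
South: (3/7)·19 + (1/7)·16 + (2/7)·16 + (1/7)·9 = 114/7
East: (3/7)·20 + (1/7)·3 + (2/7)·18 + (1/7)·16 = 115/7
West: (3/7)·4 + (1/7)·20 + (2/7)·2 + (1/7)·1 = 37/7
Highest expected payoff is 115/7, from East.

East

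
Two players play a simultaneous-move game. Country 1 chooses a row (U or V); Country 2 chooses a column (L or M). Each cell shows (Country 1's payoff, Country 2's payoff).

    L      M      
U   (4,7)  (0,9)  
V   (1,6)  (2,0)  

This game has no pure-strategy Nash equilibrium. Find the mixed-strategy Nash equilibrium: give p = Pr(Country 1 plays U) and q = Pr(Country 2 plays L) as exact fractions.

p = 3/4, q = 2/5

In a mixed NE each player is indifferent between their pure strategies, so the opponent's mix sets the indifference.
Country 2 indifferent between L and M: p·7 + (1−p)·6 = p·9 + (1−p)·0 ⟹ 6 + 1p = 0 + 9p ⟹ p = 3/4.
Country 1 indifferent between U and V: q·4 + (1−q)·0 = q·1 + (1−q)·2 ⟹ 0 + 4q = 2 + (-1)q ⟹ q = 2/5.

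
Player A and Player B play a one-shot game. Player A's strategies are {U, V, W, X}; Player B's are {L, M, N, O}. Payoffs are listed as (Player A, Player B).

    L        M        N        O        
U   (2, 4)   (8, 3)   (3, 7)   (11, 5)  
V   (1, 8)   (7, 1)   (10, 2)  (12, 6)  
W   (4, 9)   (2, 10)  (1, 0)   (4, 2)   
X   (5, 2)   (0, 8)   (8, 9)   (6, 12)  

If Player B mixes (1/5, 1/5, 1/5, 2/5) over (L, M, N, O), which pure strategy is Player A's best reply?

V

Compute Player A's expected payoff from each pure strategy against the given mix.
U: (1/5)·2 + (1/5)·8 + (1/5)·3 + (2/5)·11 = 7
V: (1/5)·1 + (1/5)·7 + (1/5)·10 + (2/5)·12 = 42/5
W: (1/5)·4 + (1/5)·2 + (1/5)·1 + (2/5)·4 = 3
X: (1/5)·5 + (1/5)·0 + (1/5)·8 + (2/5)·6 = 5
Highest expected payoff is 42/5, from V.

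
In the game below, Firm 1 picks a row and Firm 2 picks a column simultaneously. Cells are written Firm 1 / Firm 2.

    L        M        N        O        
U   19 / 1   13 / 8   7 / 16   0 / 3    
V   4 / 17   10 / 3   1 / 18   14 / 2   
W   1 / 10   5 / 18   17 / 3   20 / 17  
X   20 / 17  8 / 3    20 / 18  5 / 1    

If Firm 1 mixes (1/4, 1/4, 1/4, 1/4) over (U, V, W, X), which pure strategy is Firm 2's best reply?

N

Compute Firm 2's expected payoff from each pure strategy against the given mix.
L: (1/4)·1 + (1/4)·17 + (1/4)·10 + (1/4)·17 = 45/4
M: (1/4)·8 + (1/4)·3 + (1/4)·18 + (1/4)·3 = 8
N: (1/4)·16 + (1/4)·18 + (1/4)·3 + (1/4)·18 = 55/4
O: (1/4)·3 + (1/4)·2 + (1/4)·17 + (1/4)·1 = 23/4
Highest expected payoff is 55/4, from N.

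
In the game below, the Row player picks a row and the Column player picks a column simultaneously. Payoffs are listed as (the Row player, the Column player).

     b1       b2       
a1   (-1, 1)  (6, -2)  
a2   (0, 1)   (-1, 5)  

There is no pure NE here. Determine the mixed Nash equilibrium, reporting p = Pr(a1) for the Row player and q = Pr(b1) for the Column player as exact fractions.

p = 4/7, q = 7/8

In a mixed NE each player is indifferent between their pure strategies, so the opponent's mix sets the indifference.
The Column player indifferent between b1 and b2: p·1 + (1−p)·1 = p·(-2) + (1−p)·5 ⟹ 1 + 0p = 5 + (-7)p ⟹ p = 4/7.
The Row player indifferent between a1 and a2: q·(-1) + (1−q)·6 = q·0 + (1−q)·(-1) ⟹ 6 + (-7)q = (-1) + 1q ⟹ q = 7/8.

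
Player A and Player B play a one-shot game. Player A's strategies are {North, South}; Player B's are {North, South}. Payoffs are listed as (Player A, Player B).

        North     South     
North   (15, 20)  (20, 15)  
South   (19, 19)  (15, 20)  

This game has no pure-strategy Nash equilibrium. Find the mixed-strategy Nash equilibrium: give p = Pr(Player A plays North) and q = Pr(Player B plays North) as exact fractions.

Each player's mixing probability is pinned down by making the *other* player indifferent.
Player B indifferent between North and South: p·20 + (1−p)·19 = p·15 + (1−p)·20 ⟹ 19 + 1p = 20 + (-5)p ⟹ p = 1/6.
Player A indifferent between North and South: q·15 + (1−q)·20 = q·19 + (1−q)·15 ⟹ 20 + (-5)q = 15 + 4q ⟹ q = 5/9.

p = 1/6, q = 5/9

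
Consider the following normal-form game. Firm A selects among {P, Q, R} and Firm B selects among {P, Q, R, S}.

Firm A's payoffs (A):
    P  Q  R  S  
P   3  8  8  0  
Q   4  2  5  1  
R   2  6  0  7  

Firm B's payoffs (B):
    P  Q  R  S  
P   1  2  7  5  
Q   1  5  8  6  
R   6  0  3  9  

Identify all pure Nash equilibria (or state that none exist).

(P, R) and (R, S)

A profile is a Nash equilibrium when each player is best-responding to the other.
Firm A's best responses — vs P: Q (payoff 4); vs Q: P (payoff 8); vs R: P (payoff 8); vs S: R (payoff 7).
Firm B's best responses — vs P: R (payoff 7); vs Q: R (payoff 8); vs R: S (payoff 9).
Mutual best responses occur at (P, R) and (R, S); at each, neither player gains by switching.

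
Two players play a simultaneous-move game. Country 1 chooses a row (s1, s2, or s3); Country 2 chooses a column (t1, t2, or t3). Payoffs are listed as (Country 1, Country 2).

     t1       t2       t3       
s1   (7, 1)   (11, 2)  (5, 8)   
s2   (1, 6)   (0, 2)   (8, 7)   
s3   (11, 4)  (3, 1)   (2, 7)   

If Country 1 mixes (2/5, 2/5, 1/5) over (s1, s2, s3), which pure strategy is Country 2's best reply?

t3

Compute Country 2's expected payoff from each pure strategy against the given mix.
t1: (2/5)·1 + (2/5)·6 + (1/5)·4 = 18/5
t2: (2/5)·2 + (2/5)·2 + (1/5)·1 = 9/5
t3: (2/5)·8 + (2/5)·7 + (1/5)·7 = 37/5
Highest expected payoff is 37/5, from t3.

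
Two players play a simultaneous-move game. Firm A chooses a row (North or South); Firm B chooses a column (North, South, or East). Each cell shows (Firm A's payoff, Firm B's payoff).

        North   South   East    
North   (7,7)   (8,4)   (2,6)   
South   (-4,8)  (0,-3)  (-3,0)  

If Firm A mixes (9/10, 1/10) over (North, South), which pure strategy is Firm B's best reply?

Compute Firm B's expected payoff from each pure strategy against the given mix.
North: (9/10)·7 + (1/10)·8 = 71/10
South: (9/10)·4 + (1/10)·(-3) = 33/10
East: (9/10)·6 + (1/10)·0 = 27/5
Highest expected payoff is 71/10, from North.

North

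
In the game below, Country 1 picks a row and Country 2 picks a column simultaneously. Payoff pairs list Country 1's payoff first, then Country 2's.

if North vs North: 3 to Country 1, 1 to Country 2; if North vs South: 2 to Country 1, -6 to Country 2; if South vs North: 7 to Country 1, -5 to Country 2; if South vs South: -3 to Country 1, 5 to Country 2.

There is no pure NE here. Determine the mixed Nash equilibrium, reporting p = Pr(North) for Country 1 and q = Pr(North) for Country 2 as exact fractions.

p = 10/17, q = 5/9

Each player's mixing probability is pinned down by making the *other* player indifferent.
Country 2 indifferent between North and South: p·1 + (1−p)·(-5) = p·(-6) + (1−p)·5 ⟹ (-5) + 6p = 5 + (-11)p ⟹ p = 10/17.
Country 1 indifferent between North and South: q·3 + (1−q)·2 = q·7 + (1−q)·(-3) ⟹ 2 + 1q = (-3) + 10q ⟹ q = 5/9.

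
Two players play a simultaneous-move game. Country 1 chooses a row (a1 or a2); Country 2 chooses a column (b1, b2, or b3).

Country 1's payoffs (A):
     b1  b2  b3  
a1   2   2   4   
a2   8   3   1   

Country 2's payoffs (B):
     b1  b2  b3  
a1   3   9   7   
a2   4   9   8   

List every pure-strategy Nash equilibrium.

(a2, b2)

A profile is a Nash equilibrium when each player is best-responding to the other.
Country 1's best responses — vs b1: a2 (payoff 8); vs b2: a2 (payoff 3); vs b3: a1 (payoff 4).
Country 2's best responses — vs a1: b2 (payoff 9); vs a2: b2 (payoff 9).
The only mutual best response is (a2, b2); neither player gains by switching there.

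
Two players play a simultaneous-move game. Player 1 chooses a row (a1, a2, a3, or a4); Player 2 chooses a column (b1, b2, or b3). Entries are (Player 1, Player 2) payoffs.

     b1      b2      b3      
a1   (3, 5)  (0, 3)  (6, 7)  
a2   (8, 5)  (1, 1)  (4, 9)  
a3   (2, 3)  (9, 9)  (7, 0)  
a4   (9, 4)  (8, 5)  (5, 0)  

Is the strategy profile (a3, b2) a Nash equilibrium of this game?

Holding Player 2 at b2: Player 1 gets 9 from a3, versus 0 from a1, 1 from a2, 8 from a4. No profitable deviation for Player 1.
Holding Player 1 at a3: Player 2 gets 9 from b2, versus 3 from b1, 0 from b3. No profitable deviation for Player 2 either.

Yes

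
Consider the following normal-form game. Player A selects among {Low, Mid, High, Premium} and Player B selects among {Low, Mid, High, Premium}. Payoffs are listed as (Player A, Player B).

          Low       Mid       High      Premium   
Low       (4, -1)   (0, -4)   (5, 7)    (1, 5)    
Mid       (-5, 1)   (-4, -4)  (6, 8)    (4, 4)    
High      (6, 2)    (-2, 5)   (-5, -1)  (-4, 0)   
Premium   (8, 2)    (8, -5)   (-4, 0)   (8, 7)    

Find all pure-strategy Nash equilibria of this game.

(Mid, High) and (Premium, Premium)

Find each player's best response to every opponent strategy; NE are the intersections.
Player A's best responses — vs Low: Premium (payoff 8); vs Mid: Premium (payoff 8); vs High: Mid (payoff 6); vs Premium: Premium (payoff 8).
Player B's best responses — vs Low: High (payoff 7); vs Mid: High (payoff 8); vs High: Mid (payoff 5); vs Premium: Premium (payoff 7).
Mutual best responses occur at (Mid, High) and (Premium, Premium); at each, neither player gains by switching.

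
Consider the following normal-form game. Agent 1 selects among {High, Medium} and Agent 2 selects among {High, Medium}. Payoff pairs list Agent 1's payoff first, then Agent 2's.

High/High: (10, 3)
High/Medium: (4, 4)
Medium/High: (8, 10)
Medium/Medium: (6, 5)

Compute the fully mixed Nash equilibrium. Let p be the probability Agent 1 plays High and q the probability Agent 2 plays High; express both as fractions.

Each player's mixing probability is pinned down by making the *other* player indifferent.
Agent 2 indifferent between High and Medium: p·3 + (1−p)·10 = p·4 + (1−p)·5 ⟹ 10 + (-7)p = 5 + (-1)p ⟹ p = 5/6.
Agent 1 indifferent between High and Medium: q·10 + (1−q)·4 = q·8 + (1−q)·6 ⟹ 4 + 6q = 6 + 2q ⟹ q = 1/2.

p = 5/6, q = 1/2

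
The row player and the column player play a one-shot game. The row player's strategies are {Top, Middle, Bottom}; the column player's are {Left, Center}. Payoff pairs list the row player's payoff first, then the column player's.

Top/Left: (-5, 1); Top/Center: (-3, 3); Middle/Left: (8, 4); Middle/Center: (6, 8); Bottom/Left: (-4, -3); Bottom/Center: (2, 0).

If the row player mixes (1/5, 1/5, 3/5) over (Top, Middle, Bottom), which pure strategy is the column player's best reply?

The column player's best reply maximizes expected payoff against the mix.
Left: (1/5)·1 + (1/5)·4 + (3/5)·(-3) = -4/5
Center: (1/5)·3 + (1/5)·8 + (3/5)·0 = 11/5
Highest expected payoff is 11/5, from Center.

Center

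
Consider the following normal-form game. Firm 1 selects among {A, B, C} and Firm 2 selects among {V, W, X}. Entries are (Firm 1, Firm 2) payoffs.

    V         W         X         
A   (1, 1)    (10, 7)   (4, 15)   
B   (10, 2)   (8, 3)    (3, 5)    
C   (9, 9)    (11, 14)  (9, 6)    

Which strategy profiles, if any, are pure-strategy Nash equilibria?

Check mutual best responses: a cell is a NE iff neither player can gain by unilaterally deviating.
Firm 1's best responses — vs V: B (payoff 10); vs W: C (payoff 11); vs X: C (payoff 9).
Firm 2's best responses — vs A: X (payoff 15); vs B: X (payoff 5); vs C: W (payoff 14).
The only mutual best response is (C, W); neither player gains by switching there.

(C, W)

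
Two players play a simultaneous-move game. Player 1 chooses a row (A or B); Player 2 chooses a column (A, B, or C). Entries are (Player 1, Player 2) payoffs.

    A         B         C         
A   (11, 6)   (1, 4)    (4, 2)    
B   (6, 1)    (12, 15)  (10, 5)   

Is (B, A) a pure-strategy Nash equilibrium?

No

Holding Player 2 at A: Player 1 gets 6 from B but could get 11 by switching to A. Player 1 has a profitable deviation.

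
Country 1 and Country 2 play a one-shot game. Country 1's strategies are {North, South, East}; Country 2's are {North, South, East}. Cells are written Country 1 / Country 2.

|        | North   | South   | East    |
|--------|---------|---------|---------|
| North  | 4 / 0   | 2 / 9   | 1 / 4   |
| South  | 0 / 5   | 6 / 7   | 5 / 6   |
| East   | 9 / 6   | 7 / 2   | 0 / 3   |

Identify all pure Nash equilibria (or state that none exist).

(East, North)

Find each player's best response to every opponent strategy; NE are the intersections.
Country 1's best responses — vs North: East (payoff 9); vs South: East (payoff 7); vs East: South (payoff 5).
Country 2's best responses — vs North: South (payoff 9); vs South: South (payoff 7); vs East: North (payoff 6).
The only mutual best response is (East, North); neither player gains by switching there.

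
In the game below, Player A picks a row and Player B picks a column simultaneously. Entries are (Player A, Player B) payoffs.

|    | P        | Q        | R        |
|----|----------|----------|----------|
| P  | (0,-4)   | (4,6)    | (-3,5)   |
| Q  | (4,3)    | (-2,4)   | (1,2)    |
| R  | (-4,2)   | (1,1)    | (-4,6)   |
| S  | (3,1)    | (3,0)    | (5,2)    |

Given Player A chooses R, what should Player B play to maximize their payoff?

With Player A fixed at R, Player B's payoffs are: P → 2, Q → 1, R → 6.
The maximum is 6, achieved by R.

R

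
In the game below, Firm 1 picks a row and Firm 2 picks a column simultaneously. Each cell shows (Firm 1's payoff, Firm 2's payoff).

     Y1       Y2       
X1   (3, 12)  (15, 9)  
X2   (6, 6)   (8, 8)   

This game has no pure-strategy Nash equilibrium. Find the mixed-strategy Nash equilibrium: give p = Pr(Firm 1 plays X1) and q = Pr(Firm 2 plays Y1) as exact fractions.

p = 2/5, q = 7/10

In a mixed NE each player is indifferent between their pure strategies, so the opponent's mix sets the indifference.
Firm 2 indifferent between Y1 and Y2: p·12 + (1−p)·6 = p·9 + (1−p)·8 ⟹ 6 + 6p = 8 + 1p ⟹ p = 2/5.
Firm 1 indifferent between X1 and X2: q·3 + (1−q)·15 = q·6 + (1−q)·8 ⟹ 15 + (-12)q = 8 + (-2)q ⟹ q = 7/10.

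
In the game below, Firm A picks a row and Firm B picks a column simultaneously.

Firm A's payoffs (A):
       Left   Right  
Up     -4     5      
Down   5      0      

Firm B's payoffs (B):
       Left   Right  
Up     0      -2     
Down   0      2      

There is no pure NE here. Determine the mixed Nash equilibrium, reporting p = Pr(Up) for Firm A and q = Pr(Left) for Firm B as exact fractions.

p = 1/2, q = 5/14

In a mixed NE each player is indifferent between their pure strategies, so the opponent's mix sets the indifference.
Firm B indifferent between Left and Right: p·0 + (1−p)·0 = p·(-2) + (1−p)·2 ⟹ 0 + 0p = 2 + (-4)p ⟹ p = 1/2.
Firm A indifferent between Up and Down: q·(-4) + (1−q)·5 = q·5 + (1−q)·0 ⟹ 5 + (-9)q = 0 + 5q ⟹ q = 5/14.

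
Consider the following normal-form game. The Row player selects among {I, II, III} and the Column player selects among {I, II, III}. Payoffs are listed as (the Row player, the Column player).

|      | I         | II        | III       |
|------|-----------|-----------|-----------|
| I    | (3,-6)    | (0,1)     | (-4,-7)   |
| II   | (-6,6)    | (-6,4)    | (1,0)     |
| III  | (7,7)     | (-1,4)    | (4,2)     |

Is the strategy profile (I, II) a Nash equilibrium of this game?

Holding the Column player at II: the Row player gets 0 from I, versus -6 from II, -1 from III. No profitable deviation for the Row player.
Holding the Row player at I: the Column player gets 1 from II, versus -6 from I, -7 from III. No profitable deviation for the Column player either.

Yes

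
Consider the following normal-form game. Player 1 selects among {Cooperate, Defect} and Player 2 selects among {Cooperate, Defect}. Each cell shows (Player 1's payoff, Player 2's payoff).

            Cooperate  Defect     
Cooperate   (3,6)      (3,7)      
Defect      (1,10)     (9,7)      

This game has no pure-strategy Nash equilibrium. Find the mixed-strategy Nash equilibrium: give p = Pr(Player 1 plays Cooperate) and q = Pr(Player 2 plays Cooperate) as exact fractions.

In a mixed NE each player is indifferent between their pure strategies, so the opponent's mix sets the indifference.
Player 2 indifferent between Cooperate and Defect: p·6 + (1−p)·10 = p·7 + (1−p)·7 ⟹ 10 + (-4)p = 7 + 0p ⟹ p = 3/4.
Player 1 indifferent between Cooperate and Defect: q·3 + (1−q)·3 = q·1 + (1−q)·9 ⟹ 3 + 0q = 9 + (-8)q ⟹ q = 3/4.

p = 3/4, q = 3/4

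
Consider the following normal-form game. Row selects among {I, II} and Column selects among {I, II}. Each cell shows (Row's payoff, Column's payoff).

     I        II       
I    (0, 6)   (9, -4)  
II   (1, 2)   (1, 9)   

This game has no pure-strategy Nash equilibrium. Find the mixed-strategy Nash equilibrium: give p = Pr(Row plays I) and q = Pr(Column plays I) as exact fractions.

p = 7/17, q = 8/9

In a mixed NE each player is indifferent between their pure strategies, so the opponent's mix sets the indifference.
Column indifferent between I and II: p·6 + (1−p)·2 = p·(-4) + (1−p)·9 ⟹ 2 + 4p = 9 + (-13)p ⟹ p = 7/17.
Row indifferent between I and II: q·0 + (1−q)·9 = q·1 + (1−q)·1 ⟹ 9 + (-9)q = 1 + 0q ⟹ q = 8/9.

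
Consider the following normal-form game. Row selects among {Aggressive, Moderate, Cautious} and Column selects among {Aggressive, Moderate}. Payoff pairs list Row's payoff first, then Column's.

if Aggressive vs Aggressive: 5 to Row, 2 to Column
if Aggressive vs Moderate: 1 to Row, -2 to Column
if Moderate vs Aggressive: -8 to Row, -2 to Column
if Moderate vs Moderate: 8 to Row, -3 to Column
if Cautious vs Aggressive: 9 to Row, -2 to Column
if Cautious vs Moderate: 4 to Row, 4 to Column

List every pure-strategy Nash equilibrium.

No pure-strategy Nash equilibrium

Check mutual best responses: a cell is a NE iff neither player can gain by unilaterally deviating.
Row's best responses — vs Aggressive: Cautious (payoff 9); vs Moderate: Moderate (payoff 8).
Column's best responses — vs Aggressive: Aggressive (payoff 2); vs Moderate: Aggressive (payoff -2); vs Cautious: Moderate (payoff 4).
No cell has both players best-responding. For instance, Row's best reply to Aggressive is Cautious, but against Cautious Column prefers Moderate over Aggressive.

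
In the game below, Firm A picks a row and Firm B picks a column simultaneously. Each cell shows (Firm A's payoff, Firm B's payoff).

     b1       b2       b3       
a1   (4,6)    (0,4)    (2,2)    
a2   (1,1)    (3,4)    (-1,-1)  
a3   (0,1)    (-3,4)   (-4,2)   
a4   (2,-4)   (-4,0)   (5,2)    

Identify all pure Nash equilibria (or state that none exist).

(a1, b1), (a2, b2), and (a4, b3)

Check mutual best responses: a cell is a NE iff neither player can gain by unilaterally deviating.
Firm A's best responses — vs b1: a1 (payoff 4); vs b2: a2 (payoff 3); vs b3: a4 (payoff 5).
Firm B's best responses — vs a1: b1 (payoff 6); vs a2: b2 (payoff 4); vs a3: b2 (payoff 4); vs a4: b3 (payoff 2).
Mutual best responses occur at (a1, b1), (a2, b2), and (a4, b3); at each, neither player gains by switching.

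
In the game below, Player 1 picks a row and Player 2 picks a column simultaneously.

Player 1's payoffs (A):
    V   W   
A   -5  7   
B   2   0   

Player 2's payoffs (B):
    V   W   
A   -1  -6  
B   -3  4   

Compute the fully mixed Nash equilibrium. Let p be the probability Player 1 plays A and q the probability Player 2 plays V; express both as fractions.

Each player's mixing probability is pinned down by making the *other* player indifferent.
Player 2 indifferent between V and W: p·(-1) + (1−p)·(-3) = p·(-6) + (1−p)·4 ⟹ (-3) + 2p = 4 + (-10)p ⟹ p = 7/12.
Player 1 indifferent between A and B: q·(-5) + (1−q)·7 = q·2 + (1−q)·0 ⟹ 7 + (-12)q = 0 + 2q ⟹ q = 1/2.

p = 7/12, q = 1/2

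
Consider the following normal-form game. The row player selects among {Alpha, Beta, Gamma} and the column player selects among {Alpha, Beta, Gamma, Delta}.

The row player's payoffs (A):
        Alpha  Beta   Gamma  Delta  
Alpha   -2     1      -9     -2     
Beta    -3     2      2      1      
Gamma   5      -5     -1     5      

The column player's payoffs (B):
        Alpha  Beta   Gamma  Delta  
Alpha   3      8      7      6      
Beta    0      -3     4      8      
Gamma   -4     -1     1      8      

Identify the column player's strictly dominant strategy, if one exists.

A strategy is strictly dominant if it gives the column player a strictly higher payoff than every other strategy, against every choice by the opponent.
Alpha is not dominant: against Alpha, Beta gives 8 > 3.
Beta is not dominant: against Beta, Alpha gives 0 > -3.
Gamma is not dominant: against Alpha, Beta gives 8 > 7.
Delta is not dominant: against Alpha, Beta gives 8 > 6.
No single strategy is best against every opponent action.

No strictly dominant strategy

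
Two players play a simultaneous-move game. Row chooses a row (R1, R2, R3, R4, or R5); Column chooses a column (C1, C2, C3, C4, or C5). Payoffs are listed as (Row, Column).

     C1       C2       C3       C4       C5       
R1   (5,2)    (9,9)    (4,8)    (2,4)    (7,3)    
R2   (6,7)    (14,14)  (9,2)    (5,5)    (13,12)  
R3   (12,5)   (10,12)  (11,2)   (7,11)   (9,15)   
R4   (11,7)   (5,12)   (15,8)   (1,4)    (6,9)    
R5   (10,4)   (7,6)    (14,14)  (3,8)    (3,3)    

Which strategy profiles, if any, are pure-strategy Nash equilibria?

(R2, C2)

Find each player's best response to every opponent strategy; NE are the intersections.
Row's best responses — vs C1: R3 (payoff 12); vs C2: R2 (payoff 14); vs C3: R4 (payoff 15); vs C4: R3 (payoff 7); vs C5: R2 (payoff 13).
Column's best responses — vs R1: C2 (payoff 9); vs R2: C2 (payoff 14); vs R3: C5 (payoff 15); vs R4: C2 (payoff 12); vs R5: C3 (payoff 14).
The only mutual best response is (R2, C2); neither player gains by switching there.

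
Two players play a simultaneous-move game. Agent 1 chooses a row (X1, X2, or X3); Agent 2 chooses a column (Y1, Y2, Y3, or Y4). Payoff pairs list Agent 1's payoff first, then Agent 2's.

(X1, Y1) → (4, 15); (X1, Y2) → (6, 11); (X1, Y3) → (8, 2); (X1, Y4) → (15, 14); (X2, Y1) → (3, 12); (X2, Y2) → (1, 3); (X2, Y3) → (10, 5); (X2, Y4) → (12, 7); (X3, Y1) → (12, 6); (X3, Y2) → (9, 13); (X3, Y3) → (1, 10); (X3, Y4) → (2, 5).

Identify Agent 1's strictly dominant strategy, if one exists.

None

A strategy is strictly dominant if it gives Agent 1 a strictly higher payoff than every other strategy, against every choice by the opponent.
X1 is not dominant: against Y1, X3 gives 12 > 4.
X2 is not dominant: against Y1, X1 gives 4 > 3.
X3 is not dominant: against Y3, X1 gives 8 > 1.
No single strategy is best against every opponent action.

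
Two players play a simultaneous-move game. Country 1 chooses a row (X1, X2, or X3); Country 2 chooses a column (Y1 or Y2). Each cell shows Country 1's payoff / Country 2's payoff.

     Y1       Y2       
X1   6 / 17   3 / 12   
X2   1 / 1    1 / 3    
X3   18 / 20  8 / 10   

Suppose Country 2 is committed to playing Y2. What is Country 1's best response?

With Country 2 fixed at Y2, Country 1's payoffs are: X1 → 3, X2 → 1, X3 → 8.
The maximum is 8, achieved by X3.

X3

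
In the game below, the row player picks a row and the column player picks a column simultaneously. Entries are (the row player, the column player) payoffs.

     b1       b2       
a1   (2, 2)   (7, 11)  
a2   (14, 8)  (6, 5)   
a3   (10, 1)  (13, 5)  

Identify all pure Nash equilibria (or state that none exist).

A profile is a Nash equilibrium when each player is best-responding to the other.
The row player's best responses — vs b1: a2 (payoff 14); vs b2: a3 (payoff 13).
The column player's best responses — vs a1: b2 (payoff 11); vs a2: b1 (payoff 8); vs a3: b2 (payoff 5).
Mutual best responses occur at (a2, b1) and (a3, b2); at each, neither player gains by switching.

(a2, b1) and (a3, b2)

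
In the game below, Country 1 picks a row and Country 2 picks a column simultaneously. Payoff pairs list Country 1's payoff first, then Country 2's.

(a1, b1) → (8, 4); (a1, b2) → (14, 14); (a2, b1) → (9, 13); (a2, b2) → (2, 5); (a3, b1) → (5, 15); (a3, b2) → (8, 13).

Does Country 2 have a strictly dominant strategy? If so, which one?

No strictly dominant strategy

Check whether one of Country 2's strategies beats all alternatives regardless of what the opponent does.
b1 is not dominant: against a1, b2 gives 14 > 4.
b2 is not dominant: against a2, b1 gives 13 > 5.
No single strategy is best against every opponent action.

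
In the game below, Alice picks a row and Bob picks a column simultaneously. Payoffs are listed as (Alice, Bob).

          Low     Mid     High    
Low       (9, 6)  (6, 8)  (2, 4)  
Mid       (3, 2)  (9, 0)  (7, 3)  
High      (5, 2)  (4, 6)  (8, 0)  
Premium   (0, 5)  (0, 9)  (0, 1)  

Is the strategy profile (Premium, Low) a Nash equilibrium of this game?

No

Holding Bob at Low: Alice gets 0 from Premium but could get 9 by switching to Low. Alice has a profitable deviation.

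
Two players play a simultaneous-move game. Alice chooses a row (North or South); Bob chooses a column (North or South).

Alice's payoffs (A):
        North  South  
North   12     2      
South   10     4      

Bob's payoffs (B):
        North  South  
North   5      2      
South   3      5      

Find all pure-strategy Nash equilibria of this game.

(North, North) and (South, South)

Check mutual best responses: a cell is a NE iff neither player can gain by unilaterally deviating.
Alice's best responses — vs North: North (payoff 12); vs South: South (payoff 4).
Bob's best responses — vs North: North (payoff 5); vs South: South (payoff 5).
Mutual best responses occur at (North, North) and (South, South); at each, neither player gains by switching.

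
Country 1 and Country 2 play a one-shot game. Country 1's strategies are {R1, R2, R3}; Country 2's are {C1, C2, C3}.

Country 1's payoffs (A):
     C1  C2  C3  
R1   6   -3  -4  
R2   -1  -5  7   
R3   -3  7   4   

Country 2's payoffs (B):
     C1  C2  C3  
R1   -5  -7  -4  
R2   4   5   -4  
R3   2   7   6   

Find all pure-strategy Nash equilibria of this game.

Check mutual best responses: a cell is a NE iff neither player can gain by unilaterally deviating.
Country 1's best responses — vs C1: R1 (payoff 6); vs C2: R3 (payoff 7); vs C3: R2 (payoff 7).
Country 2's best responses — vs R1: C3 (payoff -4); vs R2: C2 (payoff 5); vs R3: C2 (payoff 7).
The only mutual best response is (R3, C2); neither player gains by switching there.

(R3, C2)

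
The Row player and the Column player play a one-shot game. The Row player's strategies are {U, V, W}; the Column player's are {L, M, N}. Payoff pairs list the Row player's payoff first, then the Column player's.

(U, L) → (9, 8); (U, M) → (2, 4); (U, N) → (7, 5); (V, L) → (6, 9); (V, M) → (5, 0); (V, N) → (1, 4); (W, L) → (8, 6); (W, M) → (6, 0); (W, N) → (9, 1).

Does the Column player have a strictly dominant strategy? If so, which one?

L

Check whether one of the Column player's strategies beats all alternatives regardless of what the opponent does.
L strictly dominates: vs U: 8 > each of {4, 5}; vs V: 9 > each of {0, 4}; vs W: 6 > each of {0, 1}.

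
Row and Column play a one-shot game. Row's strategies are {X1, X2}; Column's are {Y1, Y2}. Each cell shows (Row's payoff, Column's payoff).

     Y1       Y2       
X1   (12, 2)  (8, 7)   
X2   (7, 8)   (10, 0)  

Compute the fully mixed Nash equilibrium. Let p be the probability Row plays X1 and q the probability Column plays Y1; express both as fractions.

In a mixed NE each player is indifferent between their pure strategies, so the opponent's mix sets the indifference.
Column indifferent between Y1 and Y2: p·2 + (1−p)·8 = p·7 + (1−p)·0 ⟹ 8 + (-6)p = 0 + 7p ⟹ p = 8/13.
Row indifferent between X1 and X2: q·12 + (1−q)·8 = q·7 + (1−q)·10 ⟹ 8 + 4q = 10 + (-3)q ⟹ q = 2/7.

p = 8/13, q = 2/7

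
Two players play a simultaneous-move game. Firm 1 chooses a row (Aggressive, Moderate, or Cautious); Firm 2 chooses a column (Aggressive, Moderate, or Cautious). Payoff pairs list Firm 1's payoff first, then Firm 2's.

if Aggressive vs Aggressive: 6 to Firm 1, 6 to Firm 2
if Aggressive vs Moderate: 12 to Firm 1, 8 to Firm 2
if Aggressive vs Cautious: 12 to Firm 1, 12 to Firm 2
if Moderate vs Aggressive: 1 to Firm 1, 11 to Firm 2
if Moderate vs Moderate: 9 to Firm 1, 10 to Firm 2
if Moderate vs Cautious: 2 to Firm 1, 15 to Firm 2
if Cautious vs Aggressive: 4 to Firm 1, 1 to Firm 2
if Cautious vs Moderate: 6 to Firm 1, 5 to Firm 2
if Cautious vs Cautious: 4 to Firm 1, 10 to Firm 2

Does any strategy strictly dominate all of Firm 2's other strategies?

Check whether one of Firm 2's strategies beats all alternatives regardless of what the opponent does.
Cautious strictly dominates: vs Aggressive: 12 > each of {6, 8}; vs Moderate: 15 > each of {11, 10}; vs Cautious: 10 > each of {1, 5}.

Cautious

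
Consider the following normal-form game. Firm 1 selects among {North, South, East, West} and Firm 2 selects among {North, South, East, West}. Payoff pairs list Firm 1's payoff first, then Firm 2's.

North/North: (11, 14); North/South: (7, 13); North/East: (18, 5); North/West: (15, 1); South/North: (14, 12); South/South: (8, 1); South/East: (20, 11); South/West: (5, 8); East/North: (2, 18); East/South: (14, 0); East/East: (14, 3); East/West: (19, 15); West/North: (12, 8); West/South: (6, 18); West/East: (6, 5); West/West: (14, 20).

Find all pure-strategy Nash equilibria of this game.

Find each player's best response to every opponent strategy; NE are the intersections.
Firm 1's best responses — vs North: South (payoff 14); vs South: East (payoff 14); vs East: South (payoff 20); vs West: East (payoff 19).
Firm 2's best responses — vs North: North (payoff 14); vs South: North (payoff 12); vs East: North (payoff 18); vs West: West (payoff 20).
The only mutual best response is (South, North); neither player gains by switching there.

(South, North)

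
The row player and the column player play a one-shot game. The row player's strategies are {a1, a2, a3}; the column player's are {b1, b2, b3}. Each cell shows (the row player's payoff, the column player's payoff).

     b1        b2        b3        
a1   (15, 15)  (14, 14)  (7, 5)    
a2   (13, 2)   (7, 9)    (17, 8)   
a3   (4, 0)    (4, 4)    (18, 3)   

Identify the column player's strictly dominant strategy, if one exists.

A strategy is strictly dominant if it gives the column player a strictly higher payoff than every other strategy, against every choice by the opponent.
b1 is not dominant: against a2, b2 gives 9 > 2.
b2 is not dominant: against a1, b1 gives 15 > 14.
b3 is not dominant: against a1, b1 gives 15 > 5.
No single strategy is best against every opponent action.

No strictly dominant strategy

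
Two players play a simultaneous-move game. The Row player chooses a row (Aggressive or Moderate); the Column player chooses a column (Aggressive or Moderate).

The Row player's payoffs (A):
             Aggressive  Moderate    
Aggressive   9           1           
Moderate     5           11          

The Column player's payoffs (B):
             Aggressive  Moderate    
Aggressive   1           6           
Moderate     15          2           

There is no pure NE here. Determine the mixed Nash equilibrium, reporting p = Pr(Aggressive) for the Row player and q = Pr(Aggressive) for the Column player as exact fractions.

Each player's mixing probability is pinned down by making the *other* player indifferent.
The Column player indifferent between Aggressive and Moderate: p·1 + (1−p)·15 = p·6 + (1−p)·2 ⟹ 15 + (-14)p = 2 + 4p ⟹ p = 13/18.
The Row player indifferent between Aggressive and Moderate: q·9 + (1−q)·1 = q·5 + (1−q)·11 ⟹ 1 + 8q = 11 + (-6)q ⟹ q = 5/7.

p = 13/18, q = 5/7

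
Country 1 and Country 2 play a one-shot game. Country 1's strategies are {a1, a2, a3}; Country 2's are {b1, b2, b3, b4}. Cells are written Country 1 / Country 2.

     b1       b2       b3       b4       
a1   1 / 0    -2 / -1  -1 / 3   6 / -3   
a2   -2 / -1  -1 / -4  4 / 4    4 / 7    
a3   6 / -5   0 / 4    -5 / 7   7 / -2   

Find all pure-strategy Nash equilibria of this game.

A profile is a Nash equilibrium when each player is best-responding to the other.
Country 1's best responses — vs b1: a3 (payoff 6); vs b2: a3 (payoff 0); vs b3: a2 (payoff 4); vs b4: a3 (payoff 7).
Country 2's best responses — vs a1: b3 (payoff 3); vs a2: b4 (payoff 7); vs a3: b3 (payoff 7).
No cell has both players best-responding. For instance, Country 1's best reply to b3 is a2, but against a2 Country 2 prefers b4 over b3.

No pure-strategy Nash equilibrium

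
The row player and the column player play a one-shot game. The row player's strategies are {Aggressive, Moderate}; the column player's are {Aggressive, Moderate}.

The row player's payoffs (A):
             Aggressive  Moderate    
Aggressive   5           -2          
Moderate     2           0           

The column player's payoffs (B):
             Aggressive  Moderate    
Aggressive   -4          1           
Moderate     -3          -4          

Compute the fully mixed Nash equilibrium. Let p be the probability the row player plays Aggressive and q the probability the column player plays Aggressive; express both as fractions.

p = 1/6, q = 2/5

Each player's mixing probability is pinned down by making the *other* player indifferent.
The column player indifferent between Aggressive and Moderate: p·(-4) + (1−p)·(-3) = p·1 + (1−p)·(-4) ⟹ (-3) + (-1)p = (-4) + 5p ⟹ p = 1/6.
The row player indifferent between Aggressive and Moderate: q·5 + (1−q)·(-2) = q·2 + (1−q)·0 ⟹ (-2) + 7q = 0 + 2q ⟹ q = 2/5.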